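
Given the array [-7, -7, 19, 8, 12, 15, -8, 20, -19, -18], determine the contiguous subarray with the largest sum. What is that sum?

Using Kadane's algorithm on [-7, -7, 19, 8, 12, 15, -8, 20, -19, -18]:

Scanning through the array:
Position 1 (value -7): max_ending_here = -7, max_so_far = -7
Position 2 (value 19): max_ending_here = 19, max_so_far = 19
Position 3 (value 8): max_ending_here = 27, max_so_far = 27
Position 4 (value 12): max_ending_here = 39, max_so_far = 39
Position 5 (value 15): max_ending_here = 54, max_so_far = 54
Position 6 (value -8): max_ending_here = 46, max_so_far = 54
Position 7 (value 20): max_ending_here = 66, max_so_far = 66
Position 8 (value -19): max_ending_here = 47, max_so_far = 66
Position 9 (value -18): max_ending_here = 29, max_so_far = 66

Maximum subarray: [19, 8, 12, 15, -8, 20]
Maximum sum: 66

The maximum subarray is [19, 8, 12, 15, -8, 20] with sum 66. This subarray runs from index 2 to index 7.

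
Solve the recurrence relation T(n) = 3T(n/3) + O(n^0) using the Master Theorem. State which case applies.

Master Theorem for T(n) = 3T(n/3) + O(n^0):

a = 3, b = 3, c = 0
log_b(a) = log_3(3) = 1.0000

Case 1: c = 0 < log_3(3) = 1.0000
T(n) = O(n^(log_3 3)) = O(n)

For T(n) = 3T(n/3) + O(n^0): log_3(3) = 1.0000. This is Case 1 of the Master Theorem (c < log_b(a), work dominated by leaves), giving O(n).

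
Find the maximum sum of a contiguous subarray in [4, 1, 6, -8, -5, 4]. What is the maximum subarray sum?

Using Kadane's algorithm on [4, 1, 6, -8, -5, 4]:

Scanning through the array:
Position 1 (value 1): max_ending_here = 5, max_so_far = 5
Position 2 (value 6): max_ending_here = 11, max_so_far = 11
Position 3 (value -8): max_ending_here = 3, max_so_far = 11
Position 4 (value -5): max_ending_here = -2, max_so_far = 11
Position 5 (value 4): max_ending_here = 4, max_so_far = 11

Maximum subarray: [4, 1, 6]
Maximum sum: 11

The maximum subarray is [4, 1, 6] with sum 11. This subarray runs from index 0 to index 2.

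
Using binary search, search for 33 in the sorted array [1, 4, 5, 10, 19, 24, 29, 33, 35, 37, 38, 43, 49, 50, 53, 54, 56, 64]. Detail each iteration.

Binary search for 33 in [1, 4, 5, 10, 19, 24, 29, 33, 35, 37, 38, 43, 49, 50, 53, 54, 56, 64]:

lo=0, hi=17, mid=8, arr[mid]=35 -> 35 > 33, search left half
lo=0, hi=7, mid=3, arr[mid]=10 -> 10 < 33, search right half
lo=4, hi=7, mid=5, arr[mid]=24 -> 24 < 33, search right half
lo=6, hi=7, mid=6, arr[mid]=29 -> 29 < 33, search right half
lo=7, hi=7, mid=7, arr[mid]=33 -> Found target at index 7!

Binary search finds 33 at index 7 after 5 comparisons. The search repeatedly halves the search space by comparing with the middle element.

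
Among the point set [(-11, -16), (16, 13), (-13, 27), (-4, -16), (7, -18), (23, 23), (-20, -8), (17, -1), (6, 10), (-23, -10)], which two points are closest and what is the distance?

Computing all pairwise distances among 10 points:

d((-11, -16), (16, 13)) = 39.6232
d((-11, -16), (-13, 27)) = 43.0465
d((-11, -16), (-4, -16)) = 7.0
d((-11, -16), (7, -18)) = 18.1108
d((-11, -16), (23, 23)) = 51.7397
d((-11, -16), (-20, -8)) = 12.0416
d((-11, -16), (17, -1)) = 31.7648
d((-11, -16), (6, 10)) = 31.0644
d((-11, -16), (-23, -10)) = 13.4164
d((16, 13), (-13, 27)) = 32.2025
d((16, 13), (-4, -16)) = 35.2278
d((16, 13), (7, -18)) = 32.28
d((16, 13), (23, 23)) = 12.2066
d((16, 13), (-20, -8)) = 41.6773
d((16, 13), (17, -1)) = 14.0357
d((16, 13), (6, 10)) = 10.4403
d((16, 13), (-23, -10)) = 45.2769
d((-13, 27), (-4, -16)) = 43.9318
d((-13, 27), (7, -18)) = 49.2443
d((-13, 27), (23, 23)) = 36.2215
d((-13, 27), (-20, -8)) = 35.6931
d((-13, 27), (17, -1)) = 41.0366
d((-13, 27), (6, 10)) = 25.4951
d((-13, 27), (-23, -10)) = 38.3275
d((-4, -16), (7, -18)) = 11.1803
d((-4, -16), (23, 23)) = 47.4342
d((-4, -16), (-20, -8)) = 17.8885
d((-4, -16), (17, -1)) = 25.807
d((-4, -16), (6, 10)) = 27.8568
d((-4, -16), (-23, -10)) = 19.9249
d((7, -18), (23, 23)) = 44.0114
d((7, -18), (-20, -8)) = 28.7924
d((7, -18), (17, -1)) = 19.7231
d((7, -18), (6, 10)) = 28.0179
d((7, -18), (-23, -10)) = 31.0483
d((23, 23), (-20, -8)) = 53.0094
d((23, 23), (17, -1)) = 24.7386
d((23, 23), (6, 10)) = 21.4009
d((23, 23), (-23, -10)) = 56.6127
d((-20, -8), (17, -1)) = 37.6563
d((-20, -8), (6, 10)) = 31.6228
d((-20, -8), (-23, -10)) = 3.6056 <-- minimum
d((17, -1), (6, 10)) = 15.5563
d((17, -1), (-23, -10)) = 41.0
d((6, 10), (-23, -10)) = 35.2278

Closest pair: (-20, -8) and (-23, -10) with distance 3.6056

The closest pair is (-20, -8) and (-23, -10) with Euclidean distance 3.6056. For 10 points, brute-force pairwise comparison is shown above. For large n, the divide-and-conquer algorithm (sort by x, recurse on halves, check the dividing strip) achieves O(n log n).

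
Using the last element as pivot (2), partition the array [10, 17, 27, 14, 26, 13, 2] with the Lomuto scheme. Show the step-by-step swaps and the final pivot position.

Lomuto partition with pivot = 2:

Initial array: [10, 17, 27, 14, 26, 13, 2]

arr[0]=10 > 2: no swap
arr[1]=17 > 2: no swap
arr[2]=27 > 2: no swap
arr[3]=14 > 2: no swap
arr[4]=26 > 2: no swap
arr[5]=13 > 2: no swap

Place pivot at position 0: [2, 17, 27, 14, 26, 13, 10]
Pivot position: 0

After partitioning with pivot 2, the array becomes [2, 17, 27, 14, 26, 13, 10]. The pivot is placed at index 0. All elements to the left of the pivot are <= 2, and all elements to the right are > 2.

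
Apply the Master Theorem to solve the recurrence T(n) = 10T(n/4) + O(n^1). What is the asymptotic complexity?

Master Theorem for T(n) = 10T(n/4) + O(n^1):

a = 10, b = 4, c = 1
log_b(a) = log_4(10) = 1.6610

Case 1: c = 1 < log_4(10) = 1.6610
T(n) = O(n^(log_4 10))

For T(n) = 10T(n/4) + O(n^1): log_4(10) = 1.6610. This is Case 1 of the Master Theorem (c < log_b(a), work dominated by leaves), giving O(n^(log_4 10)).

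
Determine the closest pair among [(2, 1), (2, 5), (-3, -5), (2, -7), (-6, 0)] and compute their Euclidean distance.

Computing all pairwise distances among 5 points:

d((2, 1), (2, 5)) = 4.0 <-- minimum
d((2, 1), (-3, -5)) = 7.8102
d((2, 1), (2, -7)) = 8.0
d((2, 1), (-6, 0)) = 8.0623
d((2, 5), (-3, -5)) = 11.1803
d((2, 5), (2, -7)) = 12.0
d((2, 5), (-6, 0)) = 9.434
d((-3, -5), (2, -7)) = 5.3852
d((-3, -5), (-6, 0)) = 5.831
d((2, -7), (-6, 0)) = 10.6301

Closest pair: (2, 1) and (2, 5) with distance 4.0

The closest pair is (2, 1) and (2, 5) with Euclidean distance 4.0. For 5 points, brute-force pairwise comparison is shown above. For large n, the divide-and-conquer algorithm (sort by x, recurse on halves, check the dividing strip) achieves O(n log n).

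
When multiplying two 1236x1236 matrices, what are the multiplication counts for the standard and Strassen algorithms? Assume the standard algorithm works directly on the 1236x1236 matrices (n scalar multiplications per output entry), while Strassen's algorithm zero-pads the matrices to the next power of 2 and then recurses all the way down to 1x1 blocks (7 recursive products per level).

Matrix multiplication for 1236x1236 matrices:

Strassen's algorithm requires power-of-2 dimensions. Pad 1236x1236 to 2048x2048 (next power of 2).

Standard algorithm: 1236^3 = 1888232256 multiplications
Strassen's algorithm: 7^(log2(2048)) = 7^11 = 1977326743 multiplications
Difference: 1888232256 - 1977326743 = -89094487 (Strassen uses MORE here due to padding overhead — for small or just-over-power-of-2 n, padding can outweigh the per-level savings)

Standard: 1888232256 multiplications (1236^3). Strassen: 1977326743 multiplications (7^11, after padding to 2048x2048). Strassen reduces 8 recursive multiplications to 7 at each level.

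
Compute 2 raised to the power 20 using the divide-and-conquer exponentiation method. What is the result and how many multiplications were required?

Computing 2^20 by squaring (build up from 2^1; each line after the first costs one multiplication):

2^1 = 2
2^2 = (2^1)^2 = 2^2 = 4
2^4 = (2^2)^2 = 4^2 = 16
2^5 = 2 * 2^4 = 2 * 16 = 32
2^10 = (2^5)^2 = 32^2 = 1024
2^20 = (2^10)^2 = 1024^2 = 1048576

Result: 1048576
Multiplications needed: 5 (5 lines after 2^1)

2^20 = 1048576. Using exponentiation by squaring, this requires 5 multiplications. The key idea: if the exponent is even, square the half-power; if odd, multiply by the base once.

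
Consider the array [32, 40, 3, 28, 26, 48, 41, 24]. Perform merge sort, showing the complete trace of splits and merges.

Merge sort trace:

Split: [32, 40, 3, 28, 26, 48, 41, 24] -> [32, 40, 3, 28] and [26, 48, 41, 24]
  Split: [32, 40, 3, 28] -> [32, 40] and [3, 28]
    Split: [32, 40] -> [32] and [40]
    Merge: [32] + [40] -> [32, 40]
    Split: [3, 28] -> [3] and [28]
    Merge: [3] + [28] -> [3, 28]
  Merge: [32, 40] + [3, 28] -> [3, 28, 32, 40]
  Split: [26, 48, 41, 24] -> [26, 48] and [41, 24]
    Split: [26, 48] -> [26] and [48]
    Merge: [26] + [48] -> [26, 48]
    Split: [41, 24] -> [41] and [24]
    Merge: [41] + [24] -> [24, 41]
  Merge: [26, 48] + [24, 41] -> [24, 26, 41, 48]
Merge: [3, 28, 32, 40] + [24, 26, 41, 48] -> [3, 24, 26, 28, 32, 40, 41, 48]

Final sorted array: [3, 24, 26, 28, 32, 40, 41, 48]

The merge sort proceeds by recursively splitting the array and merging sorted halves.
After all merges, the sorted array is [3, 24, 26, 28, 32, 40, 41, 48].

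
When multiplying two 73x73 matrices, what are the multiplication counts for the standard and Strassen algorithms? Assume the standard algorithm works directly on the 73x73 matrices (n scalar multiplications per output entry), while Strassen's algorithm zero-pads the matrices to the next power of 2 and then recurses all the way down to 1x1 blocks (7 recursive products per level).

Matrix multiplication for 73x73 matrices:

Strassen's algorithm requires power-of-2 dimensions. Pad 73x73 to 128x128 (next power of 2).

Standard algorithm: 73^3 = 389017 multiplications
Strassen's algorithm: 7^(log2(128)) = 7^7 = 823543 multiplications
Difference: 389017 - 823543 = -434526 (Strassen uses MORE here due to padding overhead — for small or just-over-power-of-2 n, padding can outweigh the per-level savings)

Standard: 389017 multiplications (73^3). Strassen: 823543 multiplications (7^7, after padding to 128x128). Strassen reduces 8 recursive multiplications to 7 at each level.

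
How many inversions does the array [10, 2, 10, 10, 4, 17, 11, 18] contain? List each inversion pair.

Finding inversions in [10, 2, 10, 10, 4, 17, 11, 18]:

(0, 1): arr[0]=10 > arr[1]=2
(0, 4): arr[0]=10 > arr[4]=4
(2, 4): arr[2]=10 > arr[4]=4
(3, 4): arr[3]=10 > arr[4]=4
(5, 6): arr[5]=17 > arr[6]=11

Total inversions: 5

The array has 5 inversion(s): (0,1), (0,4), (2,4), (3,4), (5,6). Each pair (i,j) satisfies i < j and arr[i] > arr[j].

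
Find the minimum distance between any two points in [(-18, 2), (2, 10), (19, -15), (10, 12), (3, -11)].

Computing all pairwise distances among 5 points:

d((-18, 2), (2, 10)) = 21.5407
d((-18, 2), (19, -15)) = 40.7185
d((-18, 2), (10, 12)) = 29.7321
d((-18, 2), (3, -11)) = 24.6982
d((2, 10), (19, -15)) = 30.2324
d((2, 10), (10, 12)) = 8.2462 <-- minimum
d((2, 10), (3, -11)) = 21.0238
d((19, -15), (10, 12)) = 28.4605
d((19, -15), (3, -11)) = 16.4924
d((10, 12), (3, -11)) = 24.0416

Closest pair: (2, 10) and (10, 12) with distance 8.2462

The closest pair is (2, 10) and (10, 12) with Euclidean distance 8.2462. For 5 points, brute-force pairwise comparison is shown above. For large n, the divide-and-conquer algorithm (sort by x, recurse on halves, check the dividing strip) achieves O(n log n).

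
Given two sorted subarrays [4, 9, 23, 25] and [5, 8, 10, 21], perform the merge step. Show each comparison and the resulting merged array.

Merging process:

Compare 4 vs 5: take 4 from left. Merged: [4]
Compare 9 vs 5: take 5 from right. Merged: [4, 5]
Compare 9 vs 8: take 8 from right. Merged: [4, 5, 8]
Compare 9 vs 10: take 9 from left. Merged: [4, 5, 8, 9]
Compare 23 vs 10: take 10 from right. Merged: [4, 5, 8, 9, 10]
Compare 23 vs 21: take 21 from right. Merged: [4, 5, 8, 9, 10, 21]
Append remaining from left: [23, 25]. Merged: [4, 5, 8, 9, 10, 21, 23, 25]

Final merged array: [4, 5, 8, 9, 10, 21, 23, 25]
Total comparisons: 6

The merged array is [4, 5, 8, 9, 10, 21, 23, 25], requiring 6 comparisons. The merge step runs in O(n) time where n is the total number of elements.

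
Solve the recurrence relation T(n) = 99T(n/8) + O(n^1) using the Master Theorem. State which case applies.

Master Theorem for T(n) = 99T(n/8) + O(n^1):

a = 99, b = 8, c = 1
log_b(a) = log_8(99) = 2.2098

Case 1: c = 1 < log_8(99) = 2.2098
T(n) = O(n^(log_8 99))

For T(n) = 99T(n/8) + O(n^1): log_8(99) = 2.2098. This is Case 1 of the Master Theorem (c < log_b(a), work dominated by leaves), giving O(n^(log_8 99)).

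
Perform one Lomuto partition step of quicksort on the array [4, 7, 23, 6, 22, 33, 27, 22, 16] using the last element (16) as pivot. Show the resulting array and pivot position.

Lomuto partition with pivot = 16:

Initial array: [4, 7, 23, 6, 22, 33, 27, 22, 16]

arr[0]=4 <= 16: swap with position 0, array becomes [4, 7, 23, 6, 22, 33, 27, 22, 16]
arr[1]=7 <= 16: swap with position 1, array becomes [4, 7, 23, 6, 22, 33, 27, 22, 16]
arr[2]=23 > 16: no swap
arr[3]=6 <= 16: swap with position 2, array becomes [4, 7, 6, 23, 22, 33, 27, 22, 16]
arr[4]=22 > 16: no swap
arr[5]=33 > 16: no swap
arr[6]=27 > 16: no swap
arr[7]=22 > 16: no swap

Place pivot at position 3: [4, 7, 6, 16, 22, 33, 27, 22, 23]
Pivot position: 3

After partitioning with pivot 16, the array becomes [4, 7, 6, 16, 22, 33, 27, 22, 23]. The pivot is placed at index 3. All elements to the left of the pivot are <= 16, and all elements to the right are > 16.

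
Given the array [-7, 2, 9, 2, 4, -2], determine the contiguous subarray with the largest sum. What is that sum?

Using Kadane's algorithm on [-7, 2, 9, 2, 4, -2]:

Scanning through the array:
Position 1 (value 2): max_ending_here = 2, max_so_far = 2
Position 2 (value 9): max_ending_here = 11, max_so_far = 11
Position 3 (value 2): max_ending_here = 13, max_so_far = 13
Position 4 (value 4): max_ending_here = 17, max_so_far = 17
Position 5 (value -2): max_ending_here = 15, max_so_far = 17

Maximum subarray: [2, 9, 2, 4]
Maximum sum: 17

The maximum subarray is [2, 9, 2, 4] with sum 17. This subarray runs from index 1 to index 4.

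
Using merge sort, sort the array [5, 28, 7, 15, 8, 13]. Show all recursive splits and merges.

Merge sort trace:

Split: [5, 28, 7, 15, 8, 13] -> [5, 28, 7] and [15, 8, 13]
  Split: [5, 28, 7] -> [5] and [28, 7]
    Split: [28, 7] -> [28] and [7]
    Merge: [28] + [7] -> [7, 28]
  Merge: [5] + [7, 28] -> [5, 7, 28]
  Split: [15, 8, 13] -> [15] and [8, 13]
    Split: [8, 13] -> [8] and [13]
    Merge: [8] + [13] -> [8, 13]
  Merge: [15] + [8, 13] -> [8, 13, 15]
Merge: [5, 7, 28] + [8, 13, 15] -> [5, 7, 8, 13, 15, 28]

Final sorted array: [5, 7, 8, 13, 15, 28]

The merge sort proceeds by recursively splitting the array and merging sorted halves.
After all merges, the sorted array is [5, 7, 8, 13, 15, 28].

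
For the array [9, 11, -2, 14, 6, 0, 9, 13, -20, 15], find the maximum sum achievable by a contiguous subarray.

Using Kadane's algorithm on [9, 11, -2, 14, 6, 0, 9, 13, -20, 15]:

Scanning through the array:
Position 1 (value 11): max_ending_here = 20, max_so_far = 20
Position 2 (value -2): max_ending_here = 18, max_so_far = 20
Position 3 (value 14): max_ending_here = 32, max_so_far = 32
Position 4 (value 6): max_ending_here = 38, max_so_far = 38
Position 5 (value 0): max_ending_here = 38, max_so_far = 38
Position 6 (value 9): max_ending_here = 47, max_so_far = 47
Position 7 (value 13): max_ending_here = 60, max_so_far = 60
Position 8 (value -20): max_ending_here = 40, max_so_far = 60
Position 9 (value 15): max_ending_here = 55, max_so_far = 60

Maximum subarray: [9, 11, -2, 14, 6, 0, 9, 13]
Maximum sum: 60

The maximum subarray is [9, 11, -2, 14, 6, 0, 9, 13] with sum 60. This subarray runs from index 0 to index 7.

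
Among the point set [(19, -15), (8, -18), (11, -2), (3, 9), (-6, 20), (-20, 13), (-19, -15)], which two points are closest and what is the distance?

Computing all pairwise distances among 7 points:

d((19, -15), (8, -18)) = 11.4018 <-- minimum
d((19, -15), (11, -2)) = 15.2643
d((19, -15), (3, 9)) = 28.8444
d((19, -15), (-6, 20)) = 43.0116
d((19, -15), (-20, 13)) = 48.0104
d((19, -15), (-19, -15)) = 38.0
d((8, -18), (11, -2)) = 16.2788
d((8, -18), (3, 9)) = 27.4591
d((8, -18), (-6, 20)) = 40.4969
d((8, -18), (-20, 13)) = 41.7732
d((8, -18), (-19, -15)) = 27.1662
d((11, -2), (3, 9)) = 13.6015
d((11, -2), (-6, 20)) = 27.8029
d((11, -2), (-20, 13)) = 34.4384
d((11, -2), (-19, -15)) = 32.6956
d((3, 9), (-6, 20)) = 14.2127
d((3, 9), (-20, 13)) = 23.3452
d((3, 9), (-19, -15)) = 32.5576
d((-6, 20), (-20, 13)) = 15.6525
d((-6, 20), (-19, -15)) = 37.3363
d((-20, 13), (-19, -15)) = 28.0179

Closest pair: (19, -15) and (8, -18) with distance 11.4018

The closest pair is (19, -15) and (8, -18) with Euclidean distance 11.4018. For 7 points, brute-force pairwise comparison is shown above. For large n, the divide-and-conquer algorithm (sort by x, recurse on halves, check the dividing strip) achieves O(n log n).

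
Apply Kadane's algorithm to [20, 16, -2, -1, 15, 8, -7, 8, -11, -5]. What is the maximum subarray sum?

Using Kadane's algorithm on [20, 16, -2, -1, 15, 8, -7, 8, -11, -5]:

Scanning through the array:
Position 1 (value 16): max_ending_here = 36, max_so_far = 36
Position 2 (value -2): max_ending_here = 34, max_so_far = 36
Position 3 (value -1): max_ending_here = 33, max_so_far = 36
Position 4 (value 15): max_ending_here = 48, max_so_far = 48
Position 5 (value 8): max_ending_here = 56, max_so_far = 56
Position 6 (value -7): max_ending_here = 49, max_so_far = 56
Position 7 (value 8): max_ending_here = 57, max_so_far = 57
Position 8 (value -11): max_ending_here = 46, max_so_far = 57
Position 9 (value -5): max_ending_here = 41, max_so_far = 57

Maximum subarray: [20, 16, -2, -1, 15, 8, -7, 8]
Maximum sum: 57

The maximum subarray is [20, 16, -2, -1, 15, 8, -7, 8] with sum 57. This subarray runs from index 0 to index 7.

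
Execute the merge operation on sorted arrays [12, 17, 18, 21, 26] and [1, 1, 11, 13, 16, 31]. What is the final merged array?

Merging process:

Compare 12 vs 1: take 1 from right. Merged: [1]
Compare 12 vs 1: take 1 from right. Merged: [1, 1]
Compare 12 vs 11: take 11 from right. Merged: [1, 1, 11]
Compare 12 vs 13: take 12 from left. Merged: [1, 1, 11, 12]
Compare 17 vs 13: take 13 from right. Merged: [1, 1, 11, 12, 13]
Compare 17 vs 16: take 16 from right. Merged: [1, 1, 11, 12, 13, 16]
Compare 17 vs 31: take 17 from left. Merged: [1, 1, 11, 12, 13, 16, 17]
Compare 18 vs 31: take 18 from left. Merged: [1, 1, 11, 12, 13, 16, 17, 18]
Compare 21 vs 31: take 21 from left. Merged: [1, 1, 11, 12, 13, 16, 17, 18, 21]
Compare 26 vs 31: take 26 from left. Merged: [1, 1, 11, 12, 13, 16, 17, 18, 21, 26]
Append remaining from right: [31]. Merged: [1, 1, 11, 12, 13, 16, 17, 18, 21, 26, 31]

Final merged array: [1, 1, 11, 12, 13, 16, 17, 18, 21, 26, 31]
Total comparisons: 10

The merged array is [1, 1, 11, 12, 13, 16, 17, 18, 21, 26, 31], requiring 10 comparisons. The merge step runs in O(n) time where n is the total number of elements.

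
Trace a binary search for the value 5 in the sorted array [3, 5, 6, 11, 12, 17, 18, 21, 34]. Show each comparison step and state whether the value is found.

Binary search for 5 in [3, 5, 6, 11, 12, 17, 18, 21, 34]:

lo=0, hi=8, mid=4, arr[mid]=12 -> 12 > 5, search left half
lo=0, hi=3, mid=1, arr[mid]=5 -> Found target at index 1!

Binary search finds 5 at index 1 after 2 comparisons. The search repeatedly halves the search space by comparing with the middle element.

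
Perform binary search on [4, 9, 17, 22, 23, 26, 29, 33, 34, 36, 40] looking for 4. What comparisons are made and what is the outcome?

Binary search for 4 in [4, 9, 17, 22, 23, 26, 29, 33, 34, 36, 40]:

lo=0, hi=10, mid=5, arr[mid]=26 -> 26 > 4, search left half
lo=0, hi=4, mid=2, arr[mid]=17 -> 17 > 4, search left half
lo=0, hi=1, mid=0, arr[mid]=4 -> Found target at index 0!

Binary search finds 4 at index 0 after 3 comparisons. The search repeatedly halves the search space by comparing with the middle element.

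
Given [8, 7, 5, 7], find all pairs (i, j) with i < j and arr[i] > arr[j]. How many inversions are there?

Finding inversions in [8, 7, 5, 7]:

(0, 1): arr[0]=8 > arr[1]=7
(0, 2): arr[0]=8 > arr[2]=5
(0, 3): arr[0]=8 > arr[3]=7
(1, 2): arr[1]=7 > arr[2]=5

Total inversions: 4

The array has 4 inversion(s): (0,1), (0,2), (0,3), (1,2). Each pair (i,j) satisfies i < j and arr[i] > arr[j].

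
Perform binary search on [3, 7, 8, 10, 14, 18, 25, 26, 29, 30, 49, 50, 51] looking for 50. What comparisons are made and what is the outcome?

Binary search for 50 in [3, 7, 8, 10, 14, 18, 25, 26, 29, 30, 49, 50, 51]:

lo=0, hi=12, mid=6, arr[mid]=25 -> 25 < 50, search right half
lo=7, hi=12, mid=9, arr[mid]=30 -> 30 < 50, search right half
lo=10, hi=12, mid=11, arr[mid]=50 -> Found target at index 11!

Binary search finds 50 at index 11 after 3 comparisons. The search repeatedly halves the search space by comparing with the middle element.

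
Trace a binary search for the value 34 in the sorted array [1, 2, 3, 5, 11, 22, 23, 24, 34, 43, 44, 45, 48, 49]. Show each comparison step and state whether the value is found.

Binary search for 34 in [1, 2, 3, 5, 11, 22, 23, 24, 34, 43, 44, 45, 48, 49]:

lo=0, hi=13, mid=6, arr[mid]=23 -> 23 < 34, search right half
lo=7, hi=13, mid=10, arr[mid]=44 -> 44 > 34, search left half
lo=7, hi=9, mid=8, arr[mid]=34 -> Found target at index 8!

Binary search finds 34 at index 8 after 3 comparisons. The search repeatedly halves the search space by comparing with the middle element.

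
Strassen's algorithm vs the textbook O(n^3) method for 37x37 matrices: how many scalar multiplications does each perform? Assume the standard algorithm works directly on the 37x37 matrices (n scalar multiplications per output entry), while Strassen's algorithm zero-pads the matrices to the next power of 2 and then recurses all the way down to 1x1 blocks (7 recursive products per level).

Matrix multiplication for 37x37 matrices:

Strassen's algorithm requires power-of-2 dimensions. Pad 37x37 to 64x64 (next power of 2).

Standard algorithm: 37^3 = 50653 multiplications
Strassen's algorithm: 7^(log2(64)) = 7^6 = 117649 multiplications
Difference: 50653 - 117649 = -66996 (Strassen uses MORE here due to padding overhead — for small or just-over-power-of-2 n, padding can outweigh the per-level savings)

Standard: 50653 multiplications (37^3). Strassen: 117649 multiplications (7^6, after padding to 64x64). Strassen reduces 8 recursive multiplications to 7 at each level.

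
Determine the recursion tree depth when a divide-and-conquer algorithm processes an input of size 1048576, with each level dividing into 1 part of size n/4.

For divide and conquer with division factor 4:

Problem sizes at each level:
Level 0: 1048576
Level 1: 262144
Level 2: 65536
Level 3: 16384
Level 4: 4096
Level 5: 1024
Level 6: 256
Level 7: 64
Level 8: 16
Level 9: 4
Level 10: 1

The root is level 0 and the size-1 base case is level 10 (the tree spans levels 0 through 10, i.e. 11 levels counting the root), so the depth is the number of divisions: log_4(1048576) = 10

The recursion tree depth is log_4(1048576) = 10. At each level, the problem size is divided by 4, so it takes 10 divisions to reduce to a base case of size 1. The algorithm makes 1 recursive call at each level.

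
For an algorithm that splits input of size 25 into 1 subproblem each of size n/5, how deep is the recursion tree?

For divide and conquer with division factor 5:

Problem sizes at each level:
Level 0: 25
Level 1: 5
Level 2: 1

The root is level 0 and the size-1 base case is level 2 (the tree spans levels 0 through 2, i.e. 3 levels counting the root), so the depth is the number of divisions: log_5(25) = 2

The recursion tree depth is log_5(25) = 2. At each level, the problem size is divided by 5, so it takes 2 divisions to reduce to a base case of size 1. The algorithm makes 1 recursive call at each level.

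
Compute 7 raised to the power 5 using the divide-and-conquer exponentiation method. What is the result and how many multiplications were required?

Computing 7^5 by squaring (build up from 7^1; each line after the first costs one multiplication):

7^1 = 7
7^2 = (7^1)^2 = 7^2 = 49
7^4 = (7^2)^2 = 49^2 = 2401
7^5 = 7 * 7^4 = 7 * 2401 = 16807

Result: 16807
Multiplications needed: 3 (3 lines after 7^1)

7^5 = 16807. Using exponentiation by squaring, this requires 3 multiplications. The key idea: if the exponent is even, square the half-power; if odd, multiply by the base once.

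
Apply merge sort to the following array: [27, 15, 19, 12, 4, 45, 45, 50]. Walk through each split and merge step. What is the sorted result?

Merge sort trace:

Split: [27, 15, 19, 12, 4, 45, 45, 50] -> [27, 15, 19, 12] and [4, 45, 45, 50]
  Split: [27, 15, 19, 12] -> [27, 15] and [19, 12]
    Split: [27, 15] -> [27] and [15]
    Merge: [27] + [15] -> [15, 27]
    Split: [19, 12] -> [19] and [12]
    Merge: [19] + [12] -> [12, 19]
  Merge: [15, 27] + [12, 19] -> [12, 15, 19, 27]
  Split: [4, 45, 45, 50] -> [4, 45] and [45, 50]
    Split: [4, 45] -> [4] and [45]
    Merge: [4] + [45] -> [4, 45]
    Split: [45, 50] -> [45] and [50]
    Merge: [45] + [50] -> [45, 50]
  Merge: [4, 45] + [45, 50] -> [4, 45, 45, 50]
Merge: [12, 15, 19, 27] + [4, 45, 45, 50] -> [4, 12, 15, 19, 27, 45, 45, 50]

Final sorted array: [4, 12, 15, 19, 27, 45, 45, 50]

The merge sort proceeds by recursively splitting the array and merging sorted halves.
After all merges, the sorted array is [4, 12, 15, 19, 27, 45, 45, 50].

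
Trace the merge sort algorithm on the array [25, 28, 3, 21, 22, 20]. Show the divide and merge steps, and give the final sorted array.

Merge sort trace:

Split: [25, 28, 3, 21, 22, 20] -> [25, 28, 3] and [21, 22, 20]
  Split: [25, 28, 3] -> [25] and [28, 3]
    Split: [28, 3] -> [28] and [3]
    Merge: [28] + [3] -> [3, 28]
  Merge: [25] + [3, 28] -> [3, 25, 28]
  Split: [21, 22, 20] -> [21] and [22, 20]
    Split: [22, 20] -> [22] and [20]
    Merge: [22] + [20] -> [20, 22]
  Merge: [21] + [20, 22] -> [20, 21, 22]
Merge: [3, 25, 28] + [20, 21, 22] -> [3, 20, 21, 22, 25, 28]

Final sorted array: [3, 20, 21, 22, 25, 28]

The merge sort proceeds by recursively splitting the array and merging sorted halves.
After all merges, the sorted array is [3, 20, 21, 22, 25, 28].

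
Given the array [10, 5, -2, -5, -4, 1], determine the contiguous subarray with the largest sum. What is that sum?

Using Kadane's algorithm on [10, 5, -2, -5, -4, 1]:

Scanning through the array:
Position 1 (value 5): max_ending_here = 15, max_so_far = 15
Position 2 (value -2): max_ending_here = 13, max_so_far = 15
Position 3 (value -5): max_ending_here = 8, max_so_far = 15
Position 4 (value -4): max_ending_here = 4, max_so_far = 15
Position 5 (value 1): max_ending_here = 5, max_so_far = 15

Maximum subarray: [10, 5]
Maximum sum: 15

The maximum subarray is [10, 5] with sum 15. This subarray runs from index 0 to index 1.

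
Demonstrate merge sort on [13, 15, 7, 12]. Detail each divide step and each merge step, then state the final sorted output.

Merge sort trace:

Split: [13, 15, 7, 12] -> [13, 15] and [7, 12]
  Split: [13, 15] -> [13] and [15]
  Merge: [13] + [15] -> [13, 15]
  Split: [7, 12] -> [7] and [12]
  Merge: [7] + [12] -> [7, 12]
Merge: [13, 15] + [7, 12] -> [7, 12, 13, 15]

Final sorted array: [7, 12, 13, 15]

The merge sort proceeds by recursively splitting the array and merging sorted halves.
After all merges, the sorted array is [7, 12, 13, 15].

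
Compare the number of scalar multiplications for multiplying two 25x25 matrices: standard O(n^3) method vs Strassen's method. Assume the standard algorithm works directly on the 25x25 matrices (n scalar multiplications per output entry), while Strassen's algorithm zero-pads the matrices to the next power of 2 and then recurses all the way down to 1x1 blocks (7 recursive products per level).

Matrix multiplication for 25x25 matrices:

Strassen's algorithm requires power-of-2 dimensions. Pad 25x25 to 32x32 (next power of 2).

Standard algorithm: 25^3 = 15625 multiplications
Strassen's algorithm: 7^(log2(32)) = 7^5 = 16807 multiplications
Difference: 15625 - 16807 = -1182 (Strassen uses MORE here due to padding overhead — for small or just-over-power-of-2 n, padding can outweigh the per-level savings)

Standard: 15625 multiplications (25^3). Strassen: 16807 multiplications (7^5, after padding to 32x32). Strassen reduces 8 recursive multiplications to 7 at each level.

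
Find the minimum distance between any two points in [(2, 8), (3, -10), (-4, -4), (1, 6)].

Computing all pairwise distances among 4 points:

d((2, 8), (3, -10)) = 18.0278
d((2, 8), (-4, -4)) = 13.4164
d((2, 8), (1, 6)) = 2.2361 <-- minimum
d((3, -10), (-4, -4)) = 9.2195
d((3, -10), (1, 6)) = 16.1245
d((-4, -4), (1, 6)) = 11.1803

Closest pair: (2, 8) and (1, 6) with distance 2.2361

The closest pair is (2, 8) and (1, 6) with Euclidean distance 2.2361. For 4 points, brute-force pairwise comparison is shown above. For large n, the divide-and-conquer algorithm (sort by x, recurse on halves, check the dividing strip) achieves O(n log n).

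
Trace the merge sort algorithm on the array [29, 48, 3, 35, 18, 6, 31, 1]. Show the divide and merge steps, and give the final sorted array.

Merge sort trace:

Split: [29, 48, 3, 35, 18, 6, 31, 1] -> [29, 48, 3, 35] and [18, 6, 31, 1]
  Split: [29, 48, 3, 35] -> [29, 48] and [3, 35]
    Split: [29, 48] -> [29] and [48]
    Merge: [29] + [48] -> [29, 48]
    Split: [3, 35] -> [3] and [35]
    Merge: [3] + [35] -> [3, 35]
  Merge: [29, 48] + [3, 35] -> [3, 29, 35, 48]
  Split: [18, 6, 31, 1] -> [18, 6] and [31, 1]
    Split: [18, 6] -> [18] and [6]
    Merge: [18] + [6] -> [6, 18]
    Split: [31, 1] -> [31] and [1]
    Merge: [31] + [1] -> [1, 31]
  Merge: [6, 18] + [1, 31] -> [1, 6, 18, 31]
Merge: [3, 29, 35, 48] + [1, 6, 18, 31] -> [1, 3, 6, 18, 29, 31, 35, 48]

Final sorted array: [1, 3, 6, 18, 29, 31, 35, 48]

The merge sort proceeds by recursively splitting the array and merging sorted halves.
After all merges, the sorted array is [1, 3, 6, 18, 29, 31, 35, 48].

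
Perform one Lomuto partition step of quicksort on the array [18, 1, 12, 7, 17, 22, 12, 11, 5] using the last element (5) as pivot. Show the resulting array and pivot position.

Lomuto partition with pivot = 5:

Initial array: [18, 1, 12, 7, 17, 22, 12, 11, 5]

arr[0]=18 > 5: no swap
arr[1]=1 <= 5: swap with position 0, array becomes [1, 18, 12, 7, 17, 22, 12, 11, 5]
arr[2]=12 > 5: no swap
arr[3]=7 > 5: no swap
arr[4]=17 > 5: no swap
arr[5]=22 > 5: no swap
arr[6]=12 > 5: no swap
arr[7]=11 > 5: no swap

Place pivot at position 1: [1, 5, 12, 7, 17, 22, 12, 11, 18]
Pivot position: 1

After partitioning with pivot 5, the array becomes [1, 5, 12, 7, 17, 22, 12, 11, 18]. The pivot is placed at index 1. All elements to the left of the pivot are <= 5, and all elements to the right are > 5.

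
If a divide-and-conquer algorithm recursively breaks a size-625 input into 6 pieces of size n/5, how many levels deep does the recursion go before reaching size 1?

For divide and conquer with division factor 5:

Problem sizes at each level:
Level 0: 625
Level 1: 125
Level 2: 25
Level 3: 5
Level 4: 1

The root is level 0 and the size-1 base case is level 4 (the tree spans levels 0 through 4, i.e. 5 levels counting the root), so the depth is the number of divisions: log_5(625) = 4

The recursion tree depth is log_5(625) = 4. At each level, the problem size is divided by 5, so it takes 4 divisions to reduce to a base case of size 1. The algorithm makes 6 recursive calls at each level.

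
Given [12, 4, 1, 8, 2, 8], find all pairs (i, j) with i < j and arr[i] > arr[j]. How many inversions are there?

Finding inversions in [12, 4, 1, 8, 2, 8]:

(0, 1): arr[0]=12 > arr[1]=4
(0, 2): arr[0]=12 > arr[2]=1
(0, 3): arr[0]=12 > arr[3]=8
(0, 4): arr[0]=12 > arr[4]=2
(0, 5): arr[0]=12 > arr[5]=8
(1, 2): arr[1]=4 > arr[2]=1
(1, 4): arr[1]=4 > arr[4]=2
(3, 4): arr[3]=8 > arr[4]=2

Total inversions: 8

The array has 8 inversion(s): (0,1), (0,2), (0,3), (0,4), (0,5), (1,2), (1,4), (3,4). Each pair (i,j) satisfies i < j and arr[i] > arr[j].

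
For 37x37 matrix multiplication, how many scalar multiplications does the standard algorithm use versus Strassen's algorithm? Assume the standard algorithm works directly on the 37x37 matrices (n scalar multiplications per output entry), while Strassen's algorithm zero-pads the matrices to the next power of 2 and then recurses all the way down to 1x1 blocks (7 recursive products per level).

Matrix multiplication for 37x37 matrices:

Strassen's algorithm requires power-of-2 dimensions. Pad 37x37 to 64x64 (next power of 2).

Standard algorithm: 37^3 = 50653 multiplications
Strassen's algorithm: 7^(log2(64)) = 7^6 = 117649 multiplications
Difference: 50653 - 117649 = -66996 (Strassen uses MORE here due to padding overhead — for small or just-over-power-of-2 n, padding can outweigh the per-level savings)

Standard: 50653 multiplications (37^3). Strassen: 117649 multiplications (7^6, after padding to 64x64). Strassen reduces 8 recursive multiplications to 7 at each level.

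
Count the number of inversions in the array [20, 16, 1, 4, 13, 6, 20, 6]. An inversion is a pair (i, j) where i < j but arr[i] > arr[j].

Finding inversions in [20, 16, 1, 4, 13, 6, 20, 6]:

(0, 1): arr[0]=20 > arr[1]=16
(0, 2): arr[0]=20 > arr[2]=1
(0, 3): arr[0]=20 > arr[3]=4
(0, 4): arr[0]=20 > arr[4]=13
(0, 5): arr[0]=20 > arr[5]=6
(0, 7): arr[0]=20 > arr[7]=6
(1, 2): arr[1]=16 > arr[2]=1
(1, 3): arr[1]=16 > arr[3]=4
(1, 4): arr[1]=16 > arr[4]=13
(1, 5): arr[1]=16 > arr[5]=6
(1, 7): arr[1]=16 > arr[7]=6
(4, 5): arr[4]=13 > arr[5]=6
(4, 7): arr[4]=13 > arr[7]=6
(6, 7): arr[6]=20 > arr[7]=6

Total inversions: 14

The array has 14 inversion(s): (0,1), (0,2), (0,3), (0,4), (0,5), (0,7), (1,2), (1,3), (1,4), (1,5), (1,7), (4,5), (4,7), (6,7). Each pair (i,j) satisfies i < j and arr[i] > arr[j].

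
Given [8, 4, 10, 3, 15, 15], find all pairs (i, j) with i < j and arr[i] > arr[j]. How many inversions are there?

Finding inversions in [8, 4, 10, 3, 15, 15]:

(0, 1): arr[0]=8 > arr[1]=4
(0, 3): arr[0]=8 > arr[3]=3
(1, 3): arr[1]=4 > arr[3]=3
(2, 3): arr[2]=10 > arr[3]=3

Total inversions: 4

The array has 4 inversion(s): (0,1), (0,3), (1,3), (2,3). Each pair (i,j) satisfies i < j and arr[i] > arr[j].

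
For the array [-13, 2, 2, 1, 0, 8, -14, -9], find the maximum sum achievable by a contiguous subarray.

Using Kadane's algorithm on [-13, 2, 2, 1, 0, 8, -14, -9]:

Scanning through the array:
Position 1 (value 2): max_ending_here = 2, max_so_far = 2
Position 2 (value 2): max_ending_here = 4, max_so_far = 4
Position 3 (value 1): max_ending_here = 5, max_so_far = 5
Position 4 (value 0): max_ending_here = 5, max_so_far = 5
Position 5 (value 8): max_ending_here = 13, max_so_far = 13
Position 6 (value -14): max_ending_here = -1, max_so_far = 13
Position 7 (value -9): max_ending_here = -9, max_so_far = 13

Maximum subarray: [2, 2, 1, 0, 8]
Maximum sum: 13

The maximum subarray is [2, 2, 1, 0, 8] with sum 13. This subarray runs from index 1 to index 5.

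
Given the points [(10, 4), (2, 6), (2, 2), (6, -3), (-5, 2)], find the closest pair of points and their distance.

Computing all pairwise distances among 5 points:

d((10, 4), (2, 6)) = 8.2462
d((10, 4), (2, 2)) = 8.2462
d((10, 4), (6, -3)) = 8.0623
d((10, 4), (-5, 2)) = 15.1327
d((2, 6), (2, 2)) = 4.0 <-- minimum
d((2, 6), (6, -3)) = 9.8489
d((2, 6), (-5, 2)) = 8.0623
d((2, 2), (6, -3)) = 6.4031
d((2, 2), (-5, 2)) = 7.0
d((6, -3), (-5, 2)) = 12.083

Closest pair: (2, 6) and (2, 2) with distance 4.0

The closest pair is (2, 6) and (2, 2) with Euclidean distance 4.0. For 5 points, brute-force pairwise comparison is shown above. For large n, the divide-and-conquer algorithm (sort by x, recurse on halves, check the dividing strip) achieves O(n log n).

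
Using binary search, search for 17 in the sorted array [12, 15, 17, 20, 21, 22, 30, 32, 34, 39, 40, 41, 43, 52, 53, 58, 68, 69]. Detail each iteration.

Binary search for 17 in [12, 15, 17, 20, 21, 22, 30, 32, 34, 39, 40, 41, 43, 52, 53, 58, 68, 69]:

lo=0, hi=17, mid=8, arr[mid]=34 -> 34 > 17, search left half
lo=0, hi=7, mid=3, arr[mid]=20 -> 20 > 17, search left half
lo=0, hi=2, mid=1, arr[mid]=15 -> 15 < 17, search right half
lo=2, hi=2, mid=2, arr[mid]=17 -> Found target at index 2!

Binary search finds 17 at index 2 after 4 comparisons. The search repeatedly halves the search space by comparing with the middle element.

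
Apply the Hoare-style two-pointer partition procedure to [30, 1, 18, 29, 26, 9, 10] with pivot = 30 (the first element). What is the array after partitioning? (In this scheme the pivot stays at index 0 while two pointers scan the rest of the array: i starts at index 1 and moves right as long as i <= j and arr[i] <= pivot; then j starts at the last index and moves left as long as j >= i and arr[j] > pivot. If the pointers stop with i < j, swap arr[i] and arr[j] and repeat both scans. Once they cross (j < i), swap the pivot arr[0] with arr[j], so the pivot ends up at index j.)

Hoare-style two-pointer partition with pivot = 30:

Initial array: [30, 1, 18, 29, 26, 9, 10]

Pointers start at i = 1, j = 6.
i ends at 7, j ends at 6: the pointers have crossed (j < i), so scanning stops.

Swap pivot arr[0] with arr[6] to place pivot at position 6: [10, 1, 18, 29, 26, 9, 30]
Pivot position: 6

After partitioning with pivot 30, the array becomes [10, 1, 18, 29, 26, 9, 30]. The pivot is placed at index 6. All elements to the left of the pivot are <= 30, and all elements to the right are > 30.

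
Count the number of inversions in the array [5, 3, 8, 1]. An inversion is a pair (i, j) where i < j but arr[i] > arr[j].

Finding inversions in [5, 3, 8, 1]:

(0, 1): arr[0]=5 > arr[1]=3
(0, 3): arr[0]=5 > arr[3]=1
(1, 3): arr[1]=3 > arr[3]=1
(2, 3): arr[2]=8 > arr[3]=1

Total inversions: 4

The array has 4 inversion(s): (0,1), (0,3), (1,3), (2,3). Each pair (i,j) satisfies i < j and arr[i] > arr[j].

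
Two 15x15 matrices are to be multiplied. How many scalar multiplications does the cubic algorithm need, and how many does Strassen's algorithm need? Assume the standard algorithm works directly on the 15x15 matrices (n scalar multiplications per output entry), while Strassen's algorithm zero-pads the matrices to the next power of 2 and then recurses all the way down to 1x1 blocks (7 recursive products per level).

Matrix multiplication for 15x15 matrices:

Strassen's algorithm requires power-of-2 dimensions. Pad 15x15 to 16x16 (next power of 2).

Standard algorithm: 15^3 = 3375 multiplications
Strassen's algorithm: 7^(log2(16)) = 7^4 = 2401 multiplications
Savings: 3375 - 2401 = 974 multiplications

Standard: 3375 multiplications (15^3). Strassen: 2401 multiplications (7^4, after padding to 16x16). Strassen reduces 8 recursive multiplications to 7 at each level.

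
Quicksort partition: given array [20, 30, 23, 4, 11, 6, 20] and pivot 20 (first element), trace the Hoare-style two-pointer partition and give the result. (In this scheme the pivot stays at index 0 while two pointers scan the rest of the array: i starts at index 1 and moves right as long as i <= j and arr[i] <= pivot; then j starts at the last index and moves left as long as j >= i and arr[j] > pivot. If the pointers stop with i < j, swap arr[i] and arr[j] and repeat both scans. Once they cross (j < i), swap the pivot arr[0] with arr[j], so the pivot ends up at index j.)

Hoare-style two-pointer partition with pivot = 20:

Initial array: [20, 30, 23, 4, 11, 6, 20]

Pointers start at i = 1, j = 6.
i stops at index 1 (arr[1]=30 > 20), j stops at index 6 (arr[6]=20 <= 20): swap arr[1] and arr[6], array becomes [20, 20, 23, 4, 11, 6, 30]
i stops at index 2 (arr[2]=23 > 20), j stops at index 5 (arr[5]=6 <= 20): swap arr[2] and arr[5], array becomes [20, 20, 6, 4, 11, 23, 30]
i ends at 5, j ends at 4: the pointers have crossed (j < i), so scanning stops.

Swap pivot arr[0] with arr[4] to place pivot at position 4: [11, 20, 6, 4, 20, 23, 30]
Pivot position: 4

After partitioning with pivot 20, the array becomes [11, 20, 6, 4, 20, 23, 30]. The pivot is placed at index 4. All elements to the left of the pivot are <= 20, and all elements to the right are > 20.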